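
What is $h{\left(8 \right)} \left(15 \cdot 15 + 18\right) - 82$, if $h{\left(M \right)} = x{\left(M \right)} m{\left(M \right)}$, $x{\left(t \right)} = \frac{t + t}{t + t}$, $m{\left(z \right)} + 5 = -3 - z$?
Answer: $-3970$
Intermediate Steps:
$m{\left(z \right)} = -8 - z$ ($m{\left(z \right)} = -5 - \left(3 + z\right) = -8 - z$)
$x{\left(t \right)} = 1$ ($x{\left(t \right)} = \frac{2 t}{2 t} = 2 t \frac{1}{2 t} = 1$)
$h{\left(M \right)} = -8 - M$ ($h{\left(M \right)} = 1 \left(-8 - M\right) = -8 - M$)
$h{\left(8 \right)} \left(15 \cdot 15 + 18\right) - 82 = \left(-8 - 8\right) \left(15 \cdot 15 + 18\right) - 82 = \left(-8 - 8\right) \left(225 + 18\right) - 82 = \left(-16\right) 243 - 82 = -3888 - 82 = -3970$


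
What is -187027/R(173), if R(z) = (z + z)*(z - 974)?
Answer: 187027/277146 ≈ 0.67483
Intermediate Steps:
R(z) = 2*z*(-974 + z) (R(z) = (2*z)*(-974 + z) = 2*z*(-974 + z))
-187027/R(173) = -187027*1/(346*(-974 + 173)) = -187027/(2*173*(-801)) = -187027/(-277146) = -187027*(-1/277146) = 187027/277146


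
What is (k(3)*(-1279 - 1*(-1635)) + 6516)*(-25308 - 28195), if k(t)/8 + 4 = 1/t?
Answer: 630265340/3 ≈ 2.1009e+8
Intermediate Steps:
k(t) = -32 + 8/t
(k(3)*(-1279 - 1*(-1635)) + 6516)*(-25308 - 28195) = ((-32 + 8/3)*(-1279 - 1*(-1635)) + 6516)*(-25308 - 28195) = ((-32 + 8*(⅓))*(-1279 + 1635) + 6516)*(-53503) = ((-32 + 8/3)*356 + 6516)*(-53503) = (-88/3*356 + 6516)*(-53503) = (-31328/3 + 6516)*(-53503) = -11780/3*(-53503) = 630265340/3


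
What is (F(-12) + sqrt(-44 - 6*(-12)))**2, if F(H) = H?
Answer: 172 - 48*sqrt(7) ≈ 45.004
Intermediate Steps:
(F(-12) + sqrt(-44 - 6*(-12)))**2 = (-12 + sqrt(-44 - 6*(-12)))**2 = (-12 + sqrt(-44 + 72))**2 = (-12 + sqrt(28))**2 = (-12 + 2*sqrt(7))**2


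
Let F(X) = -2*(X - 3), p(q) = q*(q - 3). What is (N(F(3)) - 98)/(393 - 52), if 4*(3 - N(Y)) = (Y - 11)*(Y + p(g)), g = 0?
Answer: -95/341 ≈ -0.27859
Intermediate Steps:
p(q) = q*(-3 + q)
F(X) = 6 - 2*X (F(X) = -2*(-3 + X) = 6 - 2*X)
N(Y) = 3 - Y*(-11 + Y)/4 (N(Y) = 3 - (Y - 11)*(Y + 0*(-3 + 0))/4 = 3 - (-11 + Y)*(Y + 0*(-3))/4 = 3 - (-11 + Y)*(Y + 0)/4 = 3 - (-11 + Y)*Y/4 = 3 - Y*(-11 + Y)/4)
(N(F(3)) - 98)/(393 - 52) = ((3 - (6 - 2*3)²/4 + 11*(6 - 2*3)/4) - 98)/(393 - 52) = ((3 - (6 - 6)²/4 + 11*(6 - 6)/4) - 98)/341 = ((3 - ¼*0² + (11/4)*0) - 98)*(1/341) = ((3 - ¼*0 + 0) - 98)*(1/341) = ((3 + 0 + 0) - 98)*(1/341) = (3 - 98)*(1/341) = -95*1/341 = -95/341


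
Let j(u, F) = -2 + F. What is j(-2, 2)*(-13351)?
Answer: 0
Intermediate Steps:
j(-2, 2)*(-13351) = (-2 + 2)*(-13351) = 0*(-13351) = 0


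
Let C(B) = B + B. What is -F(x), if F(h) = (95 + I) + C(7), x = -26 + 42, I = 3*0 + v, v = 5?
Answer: -114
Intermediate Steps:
C(B) = 2*B
I = 5 (I = 3*0 + 5 = 0 + 5 = 5)
x = 16
F(h) = 114 (F(h) = (95 + 5) + 2*7 = 100 + 14 = 114)
-F(x) = -1*114 = -114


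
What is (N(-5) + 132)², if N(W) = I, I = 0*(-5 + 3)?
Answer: 17424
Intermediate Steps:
I = 0 (I = 0*(-2) = 0)
N(W) = 0
(N(-5) + 132)² = (0 + 132)² = 132² = 17424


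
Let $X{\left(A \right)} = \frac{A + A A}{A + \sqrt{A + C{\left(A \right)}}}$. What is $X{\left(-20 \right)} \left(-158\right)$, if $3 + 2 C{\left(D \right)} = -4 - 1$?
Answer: $\frac{150100}{53} + \frac{15010 i \sqrt{6}}{53} \approx 2832.1 + 693.71 i$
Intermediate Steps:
$C{\left(D \right)} = -4$ ($C{\left(D \right)} = - \frac{3}{2} + \frac{-4 - 1}{2} = - \frac{3}{2} + \frac{1}{2} \left(-5\right) = - \frac{3}{2} - \frac{5}{2} = -4$)
$X{\left(A \right)} = \frac{A + A^{2}}{A + \sqrt{-4 + A}}$ ($X{\left(A \right)} = \frac{A + A A}{A + \sqrt{A - 4}} = \frac{A + A^{2}}{A + \sqrt{-4 + A}}$)
$X{\left(-20 \right)} \left(-158\right) = - \frac{20 \left(1 - 20\right)}{-20 + \sqrt{-4 - 20}} \left(-158\right) = \left(-20\right) \frac{1}{-20 + \sqrt{-24}} \left(-19\right) \left(-158\right) = \left(-20\right) \frac{1}{-20 + 2 i \sqrt{6}} \left(-19\right) \left(-158\right) = \frac{380}{-20 + 2 i \sqrt{6}} \left(-158\right) = - \frac{60040}{-20 + 2 i \sqrt{6}}$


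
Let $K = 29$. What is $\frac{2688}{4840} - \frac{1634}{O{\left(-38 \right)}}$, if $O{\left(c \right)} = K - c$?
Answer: $- \frac{966058}{40535} \approx -23.833$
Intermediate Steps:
$O{\left(c \right)} = 29 - c$
$\frac{2688}{4840} - \frac{1634}{O{\left(-38 \right)}} = \frac{2688}{4840} - \frac{1634}{29 - -38} = 2688 \cdot \frac{1}{4840} - \frac{1634}{29 + 38} = \frac{336}{605} - \frac{1634}{67} = - \frac{966058}{40535}$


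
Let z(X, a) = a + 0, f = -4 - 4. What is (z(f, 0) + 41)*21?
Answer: 861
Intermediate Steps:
f = -8
z(X, a) = a
(z(f, 0) + 41)*21 = (0 + 41)*21 = 41*21 = 861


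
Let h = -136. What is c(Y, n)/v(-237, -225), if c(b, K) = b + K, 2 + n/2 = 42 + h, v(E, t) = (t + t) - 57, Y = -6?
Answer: 66/169 ≈ 0.39053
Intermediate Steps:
v(E, t) = -57 + 2*t (v(E, t) = 2*t - 57 = -57 + 2*t)
n = -192 (n = -4 + 2*(42 - 136) = -4 + 2*(-94) = -4 - 188 = -192)
c(b, K) = K + b
c(Y, n)/v(-237, -225) = (-192 - 6)/(-57 + 2*(-225)) = -198/(-57 - 450) = -198/(-507) = -198*(-1/507) = 66/169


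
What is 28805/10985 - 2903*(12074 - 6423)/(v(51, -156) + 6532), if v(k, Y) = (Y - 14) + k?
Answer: -36004516748/14089361 ≈ -2555.4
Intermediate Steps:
v(k, Y) = -14 + Y + k (v(k, Y) = (-14 + Y) + k = -14 + Y + k)
28805/10985 - 2903*(12074 - 6423)/(v(51, -156) + 6532) = 28805/10985 - 2903*(12074 - 6423)/((-14 - 156 + 51) + 6532) = 28805*(1/10985) - 2903*5651/(-119 + 6532) = 5761/2197 - 2903/(6413*(1/5651)) = 5761/2197 - 2903/6413/5651 = 5761/2197 - 2903*5651/6413 = 5761/2197 - 16404853/6413 = -36004516748/14089361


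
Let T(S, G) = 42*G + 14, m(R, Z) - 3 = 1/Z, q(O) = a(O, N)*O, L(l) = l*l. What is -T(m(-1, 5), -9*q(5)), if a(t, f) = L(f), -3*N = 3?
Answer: 1876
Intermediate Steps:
N = -1 (N = -⅓*3 = -1)
L(l) = l²
a(t, f) = f²
q(O) = O (q(O) = (-1)²*O = 1*O = O)
m(R, Z) = 3 + 1/Z
T(S, G) = 14 + 42*G
-T(m(-1, 5), -9*q(5)) = -(14 + 42*(-9*5)) = -(14 + 42*(-45)) = -(14 - 1890) = -1*(-1876) = 1876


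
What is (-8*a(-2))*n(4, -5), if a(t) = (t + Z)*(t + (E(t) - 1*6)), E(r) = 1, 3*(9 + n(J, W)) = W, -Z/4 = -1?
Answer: -3584/3 ≈ -1194.7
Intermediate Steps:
Z = 4 (Z = -4*(-1) = 4)
n(J, W) = -9 + W/3
a(t) = (-5 + t)*(4 + t) (a(t) = (t + 4)*(t + (1 - 1*6)) = (4 + t)*(t + (1 - 6)) = (4 + t)*(t - 5) = (4 + t)*(-5 + t) = (-5 + t)*(4 + t))
(-8*a(-2))*n(4, -5) = (-8*(-20 + (-2)² - 1*(-2)))*(-9 + (⅓)*(-5)) = (-8*(-20 + 4 + 2))*(-9 - 5/3) = -8*(-14)*(-32/3) = 112*(-32/3) = -3584/3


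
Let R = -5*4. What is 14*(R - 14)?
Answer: -476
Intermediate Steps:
R = -20
14*(R - 14) = 14*(-20 - 14) = 14*(-34) = -476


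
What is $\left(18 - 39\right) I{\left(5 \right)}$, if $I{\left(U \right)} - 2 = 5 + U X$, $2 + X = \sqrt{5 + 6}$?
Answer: $63 - 105 \sqrt{11} \approx -285.25$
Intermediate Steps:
$X = -2 + \sqrt{11}$ ($X = -2 + \sqrt{5 + 6} = -2 + \sqrt{11} \approx 1.3166$)
$I{\left(U \right)} = 7 + U \left(-2 + \sqrt{11}\right)$ ($I{\left(U \right)} = 2 + \left(5 + U \left(-2 + \sqrt{11}\right)\right) = 7 + U \left(-2 + \sqrt{11}\right)$)
$\left(18 - 39\right) I{\left(5 \right)} = \left(18 - 39\right) \left(7 - 5 \left(2 - \sqrt{11}\right)\right) = - 21 \left(7 - \left(10 - 5 \sqrt{11}\right)\right) = - 21 \left(-3 + 5 \sqrt{11}\right) = 63 - 105 \sqrt{11}$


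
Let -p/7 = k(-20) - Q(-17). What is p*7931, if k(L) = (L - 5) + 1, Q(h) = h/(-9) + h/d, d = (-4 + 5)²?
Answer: 4441360/9 ≈ 4.9348e+5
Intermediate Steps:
d = 1 (d = 1² = 1)
Q(h) = 8*h/9 (Q(h) = h/(-9) + h/1 = h*(-⅑) + h*1 = -h/9 + h = 8*h/9)
k(L) = -4 + L (k(L) = (-5 + L) + 1 = -4 + L)
p = 560/9 (p = -7*((-4 - 20) - 8*(-17)/9) = -7*(-24 - 1*(-136/9)) = -7*(-24 + 136/9) = -7*(-80/9) = 560/9 ≈ 62.222)
p*7931 = (560/9)*7931 = 4441360/9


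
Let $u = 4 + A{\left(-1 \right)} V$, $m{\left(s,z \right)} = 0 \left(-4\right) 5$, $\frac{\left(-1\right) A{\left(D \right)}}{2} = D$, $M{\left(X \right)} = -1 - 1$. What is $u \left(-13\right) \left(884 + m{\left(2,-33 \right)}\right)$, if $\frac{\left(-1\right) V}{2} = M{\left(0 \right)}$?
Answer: $-137904$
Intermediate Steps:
$M{\left(X \right)} = -2$
$A{\left(D \right)} = - 2 D$
$m{\left(s,z \right)} = 0$ ($m{\left(s,z \right)} = 0 \cdot 5 = 0$)
$V = 4$ ($V = \left(-2\right) \left(-2\right) = 4$)
$u = 12$ ($u = 4 + \left(-2\right) \left(-1\right) 4 = 4 + 2 \cdot 4 = 4 + 8 = 12$)
$u \left(-13\right) \left(884 + m{\left(2,-33 \right)}\right) = 12 \left(-13\right) \left(884 + 0\right) = \left(-156\right) 884 = -137904$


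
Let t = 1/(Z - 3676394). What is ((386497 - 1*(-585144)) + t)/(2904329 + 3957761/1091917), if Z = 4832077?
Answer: 613061705526073134/1832503066719029041 ≈ 0.33455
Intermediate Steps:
t = 1/1155683 (t = 1/(4832077 - 3676394) = 1/1155683 ≈ 8.6529e-7)
((386497 - 1*(-585144)) + t)/(2904329 + 3957761/1091917) = ((386497 - 1*(-585144)) + 1/1155683)/(2904329 + 3957761/1091917) = ((386497 + 585144) + 1/1155683)/(2904329 + 3957761*(1/1091917)) = (971641 + 1/1155683)/(2904329 + 3957761/1091917) = 1122908985804/(1155683*(3171290166454/1091917)) = (1122908985804/1155683)*(1091917/3171290166454) = 613061705526073134/1832503066719029041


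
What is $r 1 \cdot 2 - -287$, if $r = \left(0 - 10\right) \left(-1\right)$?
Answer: $307$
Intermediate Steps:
$r = 10$ ($r = \left(-10\right) \left(-1\right) = 10$)
$r 1 \cdot 2 - -287 = 10 \cdot 1 \cdot 2 - -287 = 10 \cdot 2 + 287 = 20 + 287 = 307$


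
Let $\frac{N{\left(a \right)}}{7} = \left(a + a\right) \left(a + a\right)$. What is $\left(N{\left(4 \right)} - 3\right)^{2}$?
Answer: $198025$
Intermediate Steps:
$N{\left(a \right)} = 28 a^{2}$ ($N{\left(a \right)} = 7 \left(a + a\right) \left(a + a\right) = 7 \cdot 2 a 2 a = 7 \cdot 4 a^{2} = 28 a^{2}$)
$\left(N{\left(4 \right)} - 3\right)^{2} = \left(28 \cdot 4^{2} - 3\right)^{2} = \left(28 \cdot 16 - 3\right)^{2} = \left(448 - 3\right)^{2} = 445^{2} = 198025$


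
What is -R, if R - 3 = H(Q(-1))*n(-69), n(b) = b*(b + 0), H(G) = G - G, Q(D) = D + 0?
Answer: -3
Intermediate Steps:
Q(D) = D
H(G) = 0
n(b) = b**2 (n(b) = b*b = b**2)
R = 3 (R = 3 + 0*(-69)**2 = 3 + 0*4761 = 3 + 0 = 3)
-R = -1*3 = -3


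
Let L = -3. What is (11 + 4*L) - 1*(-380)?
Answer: 379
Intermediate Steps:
(11 + 4*L) - 1*(-380) = (11 + 4*(-3)) - 1*(-380) = (11 - 12) + 380 = -1 + 380 = 379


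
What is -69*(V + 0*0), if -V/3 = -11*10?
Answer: -22770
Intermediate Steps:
V = 330 (V = -(-33)*10 = -3*(-110) = 330)
-69*(V + 0*0) = -69*(330 + 0*0) = -69*(330 + 0) = -69*330 = -22770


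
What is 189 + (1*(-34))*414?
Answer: -13887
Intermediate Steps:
189 + (1*(-34))*414 = 189 - 34*414 = 189 - 14076 = -13887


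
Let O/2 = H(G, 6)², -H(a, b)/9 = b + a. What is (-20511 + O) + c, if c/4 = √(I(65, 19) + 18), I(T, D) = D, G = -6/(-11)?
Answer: -1642023/121 + 4*√37 ≈ -13546.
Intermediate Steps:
G = 6/11 (G = -6*(-1/11) = 6/11 ≈ 0.54545)
H(a, b) = -9*a - 9*b (H(a, b) = -9*(b + a) = -9*(a + b) = -9*a - 9*b)
O = 839808/121 (O = 2*(-9*6/11 - 9*6)² = 2*(-54/11 - 54)² = 2*(-648/11)² = 2*(419904/121) = 839808/121 ≈ 6940.6)
c = 4*√37 (c = 4*√(19 + 18) = 4*√37 ≈ 24.331)
(-20511 + O) + c = (-20511 + 839808/121) + 4*√37 = -1642023/121 + 4*√37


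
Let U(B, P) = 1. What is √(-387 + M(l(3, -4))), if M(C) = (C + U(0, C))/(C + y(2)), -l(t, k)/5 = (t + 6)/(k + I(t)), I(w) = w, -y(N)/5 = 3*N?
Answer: I*√86385/15 ≈ 19.594*I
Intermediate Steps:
y(N) = -15*N
l(t, k) = -5*(6 + t)/(k + t) (l(t, k) = -5*(t + 6)/(k + t) = -5*(6 + t)/(k + t))
M(C) = (1 + C)/(-30 + C) (M(C) = (C + 1)/(C - 15*2) = (1 + C)/(C - 30) = (1 + C)/(-30 + C))
√(-387 + M(l(3, -4))) = √(-387 + (1 + 5*(-6 - 1*3)/(-4 + 3))/(-30 + 5*(-6 - 1*3)/(-4 + 3))) = √(-387 + (1 + 5*(-6 - 3)/(-1))/(-30 + 5*(-6 - 3)/(-1))) = √(-387 + (1 + 5*(-1)*(-9))/(-30 + 5*(-1)*(-9))) = √(-387 + (1 + 45)/(-30 + 45)) = √(-387 + 46/15) = √(-5759/15) = I*√86385/15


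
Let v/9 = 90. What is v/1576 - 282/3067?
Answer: 1019919/2416796 ≈ 0.42201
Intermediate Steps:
v = 810 (v = 9*90 = 810)
v/1576 - 282/3067 = 810/1576 - 282/3067 = 810*(1/1576) - 282*1/3067 = 405/788 - 282/3067 = 1019919/2416796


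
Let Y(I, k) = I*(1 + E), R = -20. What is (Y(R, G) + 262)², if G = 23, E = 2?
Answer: 40804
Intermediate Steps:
Y(I, k) = 3*I (Y(I, k) = I*(1 + 2) = I*3 = 3*I)
(Y(R, G) + 262)² = (3*(-20) + 262)² = (-60 + 262)² = 202² = 40804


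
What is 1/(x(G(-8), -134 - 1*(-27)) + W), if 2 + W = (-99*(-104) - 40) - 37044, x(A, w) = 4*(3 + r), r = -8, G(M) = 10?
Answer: -1/26810 ≈ -3.7300e-5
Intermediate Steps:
x(A, w) = -20 (x(A, w) = 4*(3 - 8) = 4*(-5) = -20)
W = -26790 (W = -2 + ((-99*(-104) - 40) - 37044) = -2 + ((10296 - 40) - 37044) = -2 + (10256 - 37044) = -2 - 26788 = -26790)
1/(x(G(-8), -134 - 1*(-27)) + W) = 1/(-20 - 26790) = 1/(-26810) = -1/26810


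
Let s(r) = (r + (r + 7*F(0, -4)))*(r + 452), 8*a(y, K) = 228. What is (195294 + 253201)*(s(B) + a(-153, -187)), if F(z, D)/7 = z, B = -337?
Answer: -69500130685/2 ≈ -3.4750e+10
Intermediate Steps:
F(z, D) = 7*z
a(y, K) = 57/2 (a(y, K) = (⅛)*228 = 57/2)
s(r) = 2*r*(452 + r) (s(r) = (r + (r + 7*(7*0)))*(r + 452) = (r + (r + 7*0))*(452 + r) = (r + (r + 0))*(452 + r) = (r + r)*(452 + r) = (2*r)*(452 + r) = 2*r*(452 + r))
(195294 + 253201)*(s(B) + a(-153, -187)) = (195294 + 253201)*(2*(-337)*(452 - 337) + 57/2) = 448495*(2*(-337)*115 + 57/2) = 448495*(-77510 + 57/2) = 448495*(-154963/2) = -69500130685/2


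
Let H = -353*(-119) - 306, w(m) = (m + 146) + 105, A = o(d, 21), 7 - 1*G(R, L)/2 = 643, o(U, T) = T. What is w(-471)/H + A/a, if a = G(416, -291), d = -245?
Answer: -35017/1607384 ≈ -0.021785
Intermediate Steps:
G(R, L) = -1272 (G(R, L) = 14 - 2*643 = 14 - 1286 = -1272)
A = 21
w(m) = 251 + m (w(m) = (146 + m) + 105 = 251 + m)
a = -1272
H = 41701 (H = 42007 - 306 = 41701)
w(-471)/H + A/a = (251 - 471)/41701 + 21/(-1272) = -220*1/41701 + 21*(-1/1272) = -20/3791 - 7/424 = -35017/1607384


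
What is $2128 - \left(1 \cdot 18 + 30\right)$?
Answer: $2080$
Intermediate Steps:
$2128 - \left(1 \cdot 18 + 30\right) = 2128 - \left(18 + 30\right) = 2128 - 48 = 2080$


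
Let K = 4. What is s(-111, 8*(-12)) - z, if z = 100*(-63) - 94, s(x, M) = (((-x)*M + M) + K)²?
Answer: 115525898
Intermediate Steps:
s(x, M) = (4 + M - M*x)² (s(x, M) = (((-x)*M + M) + 4)² = ((-M*x + M) + 4)² = ((M - M*x) + 4)² = (4 + M - M*x)²)
z = -6394 (z = -6300 - 94 = -6394)
s(-111, 8*(-12)) - z = (4 + 8*(-12) - 1*8*(-12)*(-111))² - 1*(-6394) = (4 - 96 - 1*(-96)*(-111))² + 6394 = (4 - 96 - 10656)² + 6394 = (-10748)² + 6394 = 115519504 + 6394 = 115525898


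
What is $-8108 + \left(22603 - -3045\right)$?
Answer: $17540$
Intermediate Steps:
$-8108 + \left(22603 - -3045\right) = -8108 + \left(22603 + 3045\right) = -8108 + 25648 = 17540$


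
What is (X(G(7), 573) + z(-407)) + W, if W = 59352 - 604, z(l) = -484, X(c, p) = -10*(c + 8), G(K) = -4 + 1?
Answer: 58214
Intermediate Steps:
G(K) = -3
X(c, p) = -80 - 10*c (X(c, p) = -10*(8 + c) = -80 - 10*c)
W = 58748
(X(G(7), 573) + z(-407)) + W = ((-80 - 10*(-3)) - 484) + 58748 = ((-80 + 30) - 484) + 58748 = (-50 - 484) + 58748 = -534 + 58748 = 58214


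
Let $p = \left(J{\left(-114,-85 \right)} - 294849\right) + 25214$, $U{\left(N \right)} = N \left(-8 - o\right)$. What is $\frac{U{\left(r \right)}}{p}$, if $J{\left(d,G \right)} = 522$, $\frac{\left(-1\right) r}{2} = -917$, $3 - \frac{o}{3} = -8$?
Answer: $\frac{75194}{269113} \approx 0.27941$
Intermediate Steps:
$o = 33$ ($o = 9 - -24 = 9 + 24 = 33$)
$r = 1834$ ($r = \left(-2\right) \left(-917\right) = 1834$)
$U{\left(N \right)} = - 41 N$ ($U{\left(N \right)} = N \left(-8 - 33\right) = N \left(-41\right) = - 41 N$)
$p = -269113$ ($p = \left(522 - 294849\right) + 25214 = -294327 + 25214 = -269113$)
$\frac{U{\left(r \right)}}{p} = \frac{\left(-41\right) 1834}{-269113} = \left(-75194\right) \left(- \frac{1}{269113}\right) = \frac{75194}{269113}$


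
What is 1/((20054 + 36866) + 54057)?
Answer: 1/110977 ≈ 9.0109e-6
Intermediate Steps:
1/((20054 + 36866) + 54057) = 1/(56920 + 54057) = 1/110977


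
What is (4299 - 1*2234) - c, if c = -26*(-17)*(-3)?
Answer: 3391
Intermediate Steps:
c = -1326 (c = 442*(-3) = -1326)
(4299 - 1*2234) - c = (4299 - 1*2234) - 1*(-1326) = (4299 - 2234) + 1326 = 2065 + 1326 = 3391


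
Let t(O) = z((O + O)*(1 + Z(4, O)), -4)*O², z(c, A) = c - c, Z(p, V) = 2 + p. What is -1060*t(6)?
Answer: 0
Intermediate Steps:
z(c, A) = 0
t(O) = 0 (t(O) = 0*O² = 0)
-1060*t(6) = -1060*0 = 0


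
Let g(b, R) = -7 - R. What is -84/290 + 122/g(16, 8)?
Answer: -3664/435 ≈ -8.4230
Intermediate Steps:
-84/290 + 122/g(16, 8) = -84/290 + 122/(-7 - 1*8) = -84*1/290 + 122/(-7 - 8) = -42/145 + 122/(-15) = -42/145 + 122*(-1/15) = -42/145 - 122/15 = -3664/435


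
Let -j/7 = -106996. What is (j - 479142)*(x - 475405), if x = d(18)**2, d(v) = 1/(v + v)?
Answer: -83124488050285/648 ≈ -1.2828e+11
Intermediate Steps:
d(v) = 1/(2*v)
j = 748972 (j = -7*(-106996) = 748972)
x = 1/1296 (x = ((1/2)/18)**2 = ((1/2)*(1/18))**2 = (1/36)**2 = 1/1296 ≈ 0.00077160)
(j - 479142)*(x - 475405) = (748972 - 479142)*(1/1296 - 475405) = 269830*(-616124879/1296) = -83124488050285/648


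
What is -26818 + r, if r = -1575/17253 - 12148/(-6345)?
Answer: -12080553527/450495 ≈ -26816.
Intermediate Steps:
r = 821383/450495 (r = -1575*1/17253 - 12148*(-1/6345) = -175/1917 + 12148/6345 = 821383/450495 ≈ 1.8233)
-26818 + r = -26818 + 821383/450495 = -12080553527/450495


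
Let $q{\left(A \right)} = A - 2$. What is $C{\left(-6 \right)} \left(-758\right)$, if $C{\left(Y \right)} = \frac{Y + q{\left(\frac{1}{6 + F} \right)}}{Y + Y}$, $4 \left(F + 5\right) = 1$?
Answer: $- \frac{2274}{5} \approx -454.8$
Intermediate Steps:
$F = - \frac{19}{4}$ ($F = -5 + \frac{1}{4} \cdot 1 = -5 + \frac{1}{4} = - \frac{19}{4} \approx -4.75$)
$q{\left(A \right)} = -2 + A$
$C{\left(Y \right)} = \frac{- \frac{6}{5} + Y}{2 Y}$ ($C{\left(Y \right)} = \frac{Y - \left(2 - \frac{1}{6 - \frac{19}{4}}\right)}{Y + Y} = \frac{Y - \left(2 - \frac{1}{\frac{5}{4}}\right)}{2 Y} = \left(Y + \left(-2 + \frac{4}{5}\right)\right) \frac{1}{2 Y} = \left(Y - \frac{6}{5}\right) \frac{1}{2 Y} = \left(- \frac{6}{5} + Y\right) \frac{1}{2 Y} = \frac{- \frac{6}{5} + Y}{2 Y}$)
$C{\left(-6 \right)} \left(-758\right) = \frac{-6 + 5 \left(-6\right)}{10 \left(-6\right)} \left(-758\right) = \frac{1}{10} \left(- \frac{1}{6}\right) \left(-6 - 30\right) \left(-758\right) = \frac{1}{10} \left(- \frac{1}{6}\right) \left(-36\right) \left(-758\right) = \frac{3}{5} \left(-758\right) = - \frac{2274}{5}$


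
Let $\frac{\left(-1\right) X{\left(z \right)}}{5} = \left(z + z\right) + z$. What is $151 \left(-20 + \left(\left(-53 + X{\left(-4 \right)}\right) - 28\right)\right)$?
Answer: $-6191$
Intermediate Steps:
$X{\left(z \right)} = - 15 z$ ($X{\left(z \right)} = - 5 \left(\left(z + z\right) + z\right) = - 5 \left(2 z + z\right) = - 5 \cdot 3 z = - 15 z$)
$151 \left(-20 + \left(\left(-53 + X{\left(-4 \right)}\right) - 28\right)\right) = 151 \left(-20 - 21\right) = 151 \left(-41\right) = -6191$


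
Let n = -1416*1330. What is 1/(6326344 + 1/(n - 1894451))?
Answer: 3777731/23899225845463 ≈ 1.5807e-7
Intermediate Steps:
n = -1883280
1/(6326344 + 1/(n - 1894451)) = 1/(6326344 + 1/(-1883280 - 1894451)) = 1/(6326344 + 1/(-3777731)) = 1/(6326344 - 1/3777731) = 1/(23899225845463/3777731) = 3777731/23899225845463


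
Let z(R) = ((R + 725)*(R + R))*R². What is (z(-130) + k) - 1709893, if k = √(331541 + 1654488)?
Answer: -2616139893 + √1986029 ≈ -2.6161e+9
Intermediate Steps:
k = √1986029 ≈ 1409.3
z(R) = 2*R³*(725 + R) (z(R) = ((725 + R)*(2*R))*R² = (2*R*(725 + R))*R² = 2*R³*(725 + R))
(z(-130) + k) - 1709893 = (2*(-130)³*(725 - 130) + √1986029) - 1709893 = (2*(-2197000)*595 + √1986029) - 1709893 = (-2614430000 + √1986029) - 1709893 = -2616139893 + √1986029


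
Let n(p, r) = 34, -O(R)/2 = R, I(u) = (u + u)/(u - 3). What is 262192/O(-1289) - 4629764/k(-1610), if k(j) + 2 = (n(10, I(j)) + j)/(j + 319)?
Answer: 3852258762606/648367 ≈ 5.9415e+6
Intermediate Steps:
I(u) = 2*u/(-3 + u) (I(u) = (2*u)/(-3 + u) = 2*u/(-3 + u))
O(R) = -2*R
k(j) = -2 + (34 + j)/(319 + j) (k(j) = -2 + (34 + j)/(j + 319) = -2 + (34 + j)/(319 + j))
262192/O(-1289) - 4629764/k(-1610) = 262192/((-2*(-1289))) - 4629764*(319 - 1610)/(-604 - 1*(-1610)) = 262192/2578 - 4629764*(-1291/(-604 + 1610)) = 262192*(1/2578) - 4629764/((-1/1291*1006)) = 131096/1289 - 4629764/(-1006/1291) = 131096/1289 - 4629764*(-1291/1006) = 131096/1289 + 2988512662/503 = 3852258762606/648367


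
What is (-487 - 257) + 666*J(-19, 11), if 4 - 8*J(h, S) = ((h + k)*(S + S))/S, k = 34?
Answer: -5817/2 ≈ -2908.5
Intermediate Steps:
J(h, S) = -8 - h/4 (J(h, S) = ½ - (h + 34)*(S + S)/(8*S) = ½ - (34 + h)*(2*S)/(8*S) = ½ - 2*S*(34 + h)/(8*S) = ½ - (68 + 2*h)/8 = ½ + (-17/2 - h/4) = -8 - h/4)
(-487 - 257) + 666*J(-19, 11) = (-487 - 257) + 666*(-8 - ¼*(-19)) = -744 + 666*(-8 + 19/4) = -744 + 666*(-13/4) = -744 - 4329/2 = -5817/2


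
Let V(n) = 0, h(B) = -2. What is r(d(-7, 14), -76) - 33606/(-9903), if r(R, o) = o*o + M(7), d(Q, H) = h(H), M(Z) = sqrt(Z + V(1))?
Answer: 19077778/3301 + sqrt(7) ≈ 5782.0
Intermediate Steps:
M(Z) = sqrt(Z) (M(Z) = sqrt(Z + 0) = sqrt(Z))
d(Q, H) = -2
r(R, o) = sqrt(7) + o**2 (r(R, o) = o*o + sqrt(7) = o**2 + sqrt(7) = sqrt(7) + o**2)
r(d(-7, 14), -76) - 33606/(-9903) = (sqrt(7) + (-76)**2) - 33606/(-9903) = (sqrt(7) + 5776) - 33606*(-1/9903) = (5776 + sqrt(7)) + 11202/3301 = 19077778/3301 + sqrt(7)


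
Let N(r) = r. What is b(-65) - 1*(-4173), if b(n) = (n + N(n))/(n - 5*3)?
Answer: 33397/8 ≈ 4174.6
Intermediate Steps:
b(n) = 2*n/(-15 + n) (b(n) = (n + n)/(n - 5*3) = (2*n)/(n - 15) = (2*n)/(-15 + n) = 2*n/(-15 + n))
b(-65) - 1*(-4173) = 2*(-65)/(-15 - 65) - 1*(-4173) = 2*(-65)/(-80) + 4173 = 2*(-65)*(-1/80) + 4173 = 13/8 + 4173 = 33397/8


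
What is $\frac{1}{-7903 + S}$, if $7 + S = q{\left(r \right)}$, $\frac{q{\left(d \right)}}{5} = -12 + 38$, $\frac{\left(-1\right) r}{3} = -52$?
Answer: $- \frac{1}{7780} \approx -0.00012853$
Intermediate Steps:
$r = 156$ ($r = \left(-3\right) \left(-52\right) = 156$)
$q{\left(d \right)} = 130$ ($q{\left(d \right)} = 5 \left(-12 + 38\right) = 5 \cdot 26 = 130$)
$S = 123$ ($S = -7 + 130 = 123$)
$\frac{1}{-7903 + S} = \frac{1}{-7903 + 123} = \frac{1}{-7780} = - \frac{1}{7780}$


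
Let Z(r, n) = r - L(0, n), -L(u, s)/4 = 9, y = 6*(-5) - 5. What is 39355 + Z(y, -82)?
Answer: 39356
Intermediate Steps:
y = -35 (y = -30 - 5 = -35)
L(u, s) = -36 (L(u, s) = -4*9 = -36)
Z(r, n) = 36 + r (Z(r, n) = r - 1*(-36) = r + 36 = 36 + r)
39355 + Z(y, -82) = 39355 + (36 - 35) = 39355 + 1 = 39356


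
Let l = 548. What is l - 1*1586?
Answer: -1038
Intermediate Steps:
l - 1*1586 = 548 - 1*1586 = 548 - 1586 = -1038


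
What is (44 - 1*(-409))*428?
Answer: 193884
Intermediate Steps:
(44 - 1*(-409))*428 = (44 + 409)*428 = 453*428 = 193884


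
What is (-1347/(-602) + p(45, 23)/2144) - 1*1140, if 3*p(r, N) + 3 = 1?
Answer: -1101372565/968016 ≈ -1137.8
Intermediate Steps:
p(r, N) = -2/3 (p(r, N) = -1 + (1/3)*1 = -1 + 1/3 = -2/3)
(-1347/(-602) + p(45, 23)/2144) - 1*1140 = (-1347/(-602) - 2/3/2144) - 1*1140 = (-1347*(-1/602) - 2/3*1/2144) - 1140 = (1347/602 - 1/3216) - 1140 = 2165675/968016 - 1140 = -1101372565/968016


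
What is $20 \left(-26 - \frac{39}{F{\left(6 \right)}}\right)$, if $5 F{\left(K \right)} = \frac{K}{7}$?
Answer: $-5070$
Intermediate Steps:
$F{\left(K \right)} = \frac{K}{35}$ ($F{\left(K \right)} = \frac{K \frac{1}{7}}{5} = \frac{\frac{1}{7} K}{5} = \frac{K}{35}$)
$20 \left(-26 - \frac{39}{F{\left(6 \right)}}\right) = 20 \left(-26 - \frac{39}{\frac{1}{35} \cdot 6}\right) = 20 \left(-26 - \frac{39}{\frac{6}{35}}\right) = 20 \left(-26 - \frac{455}{2}\right) = 20 \left(- \frac{507}{2}\right) = -5070$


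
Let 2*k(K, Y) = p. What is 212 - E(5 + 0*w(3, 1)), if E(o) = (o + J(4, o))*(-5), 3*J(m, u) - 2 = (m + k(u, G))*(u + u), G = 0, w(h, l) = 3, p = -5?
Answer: 796/3 ≈ 265.33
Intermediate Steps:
k(K, Y) = -5/2 (k(K, Y) = (½)*(-5) = -5/2)
J(m, u) = ⅔ + 2*u*(-5/2 + m)/3 (J(m, u) = ⅔ + ((m - 5/2)*(u + u))/3 = ⅔ + ((-5/2 + m)*(2*u))/3 = ⅔ + (2*u*(-5/2 + m))/3 = ⅔ + 2*u*(-5/2 + m)/3)
E(o) = -10/3 - 10*o (E(o) = (o + (⅔ - 5*o/3 + (⅔)*4*o))*(-5) = (o + (⅔ - 5*o/3 + 8*o/3))*(-5) = (o + (⅔ + o))*(-5) = (⅔ + 2*o)*(-5) = -10/3 - 10*o)
212 - E(5 + 0*w(3, 1)) = 212 - (-10/3 - 10*(5 + 0*3)) = 212 - (-10/3 - 10*(5 + 0)) = 212 - (-10/3 - 10*5) = 212 - (-10/3 - 50) = 212 - 1*(-160/3) = 212 + 160/3 = 796/3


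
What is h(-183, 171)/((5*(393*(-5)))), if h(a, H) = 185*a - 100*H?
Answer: 3397/655 ≈ 5.1863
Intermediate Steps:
h(a, H) = -100*H + 185*a
h(-183, 171)/((5*(393*(-5)))) = (-100*171 + 185*(-183))/((5*(393*(-5)))) = (-17100 - 33855)/((5*(-1965))) = -50955/(-9825) = -50955*(-1/9825) = 3397/655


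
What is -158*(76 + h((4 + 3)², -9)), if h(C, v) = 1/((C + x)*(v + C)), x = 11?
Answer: -14409679/1200 ≈ -12008.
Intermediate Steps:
h(C, v) = 1/((11 + C)*(C + v)) (h(C, v) = 1/((C + 11)*(v + C)) = 1/((11 + C)*(C + v)))
-158*(76 + h((4 + 3)², -9)) = -158*(76 + 1/(((4 + 3)²)² + 11*(4 + 3)² + 11*(-9) + (4 + 3)²*(-9))) = -158*(76 + 1/((7²)² + 11*7² - 99 + 7²*(-9))) = -158*(76 + 1/(49² + 11*49 - 99 + 49*(-9))) = -158*(76 + 1/(2401 + 539 - 99 - 441)) = -158*(76 + 1/2400) = -158*182401/2400 = -14409679/1200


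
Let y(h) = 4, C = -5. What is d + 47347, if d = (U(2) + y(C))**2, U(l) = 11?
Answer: 47572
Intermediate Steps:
d = 225 (d = (11 + 4)**2 = 15**2 = 225)
d + 47347 = 225 + 47347 = 47572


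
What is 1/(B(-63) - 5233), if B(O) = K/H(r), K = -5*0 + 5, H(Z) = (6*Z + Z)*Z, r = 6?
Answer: -252/1318711 ≈ -0.00019110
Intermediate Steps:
H(Z) = 7*Z² (H(Z) = (7*Z)*Z = 7*Z²)
K = 5 (K = 0 + 5 = 5)
B(O) = 5/252 (B(O) = 5/((7*6²)) = 5/((7*36)) = 5/252)
1/(B(-63) - 5233) = 1/(5/252 - 5233) = 1/(-1318711/252) = -252/1318711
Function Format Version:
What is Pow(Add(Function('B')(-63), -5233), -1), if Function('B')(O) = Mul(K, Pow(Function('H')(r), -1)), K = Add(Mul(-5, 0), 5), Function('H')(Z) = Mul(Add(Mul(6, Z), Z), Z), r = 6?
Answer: Rational(-252, 1318711) ≈ -0.00019110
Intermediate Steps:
Function('H')(Z) = Mul(7, Pow(Z, 2)) (Function('H')(Z) = Mul(Mul(7, Z), Z) = Mul(7, Pow(Z, 2)))
K = 5 (K = Add(0, 5) = 5)
Function('B')(O) = Rational(5, 252) (Function('B')(O) = Mul(5, Pow(Mul(7, Pow(6, 2)), -1)) = Mul(5, Pow(Mul(7, 36), -1)) = Mul(5, Pow(252, -1)) = Mul(5, Rational(1, 252)) = Rational(5, 252))
Pow(Add(Function('B')(-63), -5233), -1) = Pow(Add(Rational(5, 252), -5233), -1) = Pow(Rational(-1318711, 252), -1) = Rational(-252, 1318711)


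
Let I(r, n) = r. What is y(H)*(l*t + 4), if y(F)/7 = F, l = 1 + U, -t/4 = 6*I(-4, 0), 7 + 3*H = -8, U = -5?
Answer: 13300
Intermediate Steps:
H = -5 (H = -7/3 + (⅓)*(-8) = -7/3 - 8/3 = -5)
t = 96 (t = -24*(-4) = -4*(-24) = 96)
l = -4 (l = 1 - 5 = -4)
y(F) = 7*F
y(H)*(l*t + 4) = (7*(-5))*(-4*96 + 4) = -35*(-384 + 4) = -35*(-380) = 13300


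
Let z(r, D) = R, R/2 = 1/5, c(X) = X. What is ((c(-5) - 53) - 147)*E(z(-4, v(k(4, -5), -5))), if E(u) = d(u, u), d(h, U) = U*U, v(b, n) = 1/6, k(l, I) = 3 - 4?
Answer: -164/5 ≈ -32.800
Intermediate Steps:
k(l, I) = -1
R = ⅖ (R = 2/5 = 2*(⅕) = ⅖ ≈ 0.40000)
v(b, n) = ⅙
z(r, D) = ⅖
d(h, U) = U²
E(u) = u²
((c(-5) - 53) - 147)*E(z(-4, v(k(4, -5), -5))) = ((-5 - 53) - 147)*(⅖)² = (-58 - 147)*(4/25) = -205*4/25 = -164/5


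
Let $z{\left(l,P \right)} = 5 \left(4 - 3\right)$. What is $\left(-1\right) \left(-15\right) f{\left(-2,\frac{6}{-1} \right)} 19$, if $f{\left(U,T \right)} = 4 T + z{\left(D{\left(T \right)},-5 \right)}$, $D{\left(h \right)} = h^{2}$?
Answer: $-5415$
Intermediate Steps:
$z{\left(l,P \right)} = 5$ ($z{\left(l,P \right)} = 5 \cdot 1 = 5$)
$f{\left(U,T \right)} = 5 + 4 T$ ($f{\left(U,T \right)} = 4 T + 5 = 5 + 4 T$)
$\left(-1\right) \left(-15\right) f{\left(-2,\frac{6}{-1} \right)} 19 = \left(-1\right) \left(-15\right) \left(5 + 4 \frac{6}{-1}\right) 19 = 15 \left(5 + 4 \cdot 6 \left(-1\right)\right) 19 = 15 \left(5 + 4 \left(-6\right)\right) 19 = 15 \left(5 - 24\right) 19 = 15 \left(-19\right) 19 = \left(-285\right) 19 = -5415$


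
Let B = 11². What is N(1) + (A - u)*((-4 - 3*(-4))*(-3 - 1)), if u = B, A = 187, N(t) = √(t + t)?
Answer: -2112 + √2 ≈ -2110.6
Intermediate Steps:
N(t) = √2*√t (N(t) = √(2*t) = √2*√t)
B = 121
u = 121
N(1) + (A - u)*((-4 - 3*(-4))*(-3 - 1)) = √2*√1 + (187 - 1*121)*((-4 - 3*(-4))*(-3 - 1)) = √2*1 + (187 - 121)*((-4 + 12)*(-4)) = √2 + 66*(8*(-4)) = √2 + 66*(-32) = √2 - 2112 = -2112 + √2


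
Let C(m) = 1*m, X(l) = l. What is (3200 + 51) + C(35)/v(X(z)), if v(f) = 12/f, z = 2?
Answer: 19541/6 ≈ 3256.8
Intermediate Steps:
C(m) = m
(3200 + 51) + C(35)/v(X(z)) = (3200 + 51) + 35/((12/2)) = 3251 + 35/((12*(1/2))) = 3251 + 35/6 = 19541/6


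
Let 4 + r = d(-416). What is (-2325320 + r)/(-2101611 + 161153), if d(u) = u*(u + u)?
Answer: 989606/970229 ≈ 1.0200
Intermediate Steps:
d(u) = 2*u² (d(u) = u*(2*u) = 2*u²)
r = 346108 (r = -4 + 2*(-416)² = -4 + 2*173056 = -4 + 346112 = 346108)
(-2325320 + r)/(-2101611 + 161153) = (-2325320 + 346108)/(-2101611 + 161153) = -1979212/(-1940458) = -1979212*(-1/1940458) = 989606/970229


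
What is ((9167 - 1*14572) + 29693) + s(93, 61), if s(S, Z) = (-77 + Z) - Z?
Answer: 24211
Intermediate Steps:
s(S, Z) = -77
((9167 - 1*14572) + 29693) + s(93, 61) = ((9167 - 1*14572) + 29693) - 77 = ((9167 - 14572) + 29693) - 77 = (-5405 + 29693) - 77 = 24288 - 77 = 24211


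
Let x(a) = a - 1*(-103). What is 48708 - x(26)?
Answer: 48579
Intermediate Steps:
x(a) = 103 + a (x(a) = a + 103 = 103 + a)
48708 - x(26) = 48708 - (103 + 26) = 48708 - 1*129 = 48708 - 129 = 48579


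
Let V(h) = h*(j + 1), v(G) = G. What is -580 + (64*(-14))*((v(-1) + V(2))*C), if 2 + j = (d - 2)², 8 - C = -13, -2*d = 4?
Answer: -546244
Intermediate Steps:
d = -2 (d = -½*4 = -2)
C = 21 (C = 8 - 1*(-13) = 8 + 13 = 21)
j = 14 (j = -2 + (-2 - 2)² = -2 + (-4)² = -2 + 16 = 14)
V(h) = 15*h (V(h) = h*(14 + 1) = h*15 = 15*h)
-580 + (64*(-14))*((v(-1) + V(2))*C) = -580 + (64*(-14))*((-1 + 15*2)*21) = -580 - 896*(-1 + 30)*21 = -580 - 25984*21 = -580 - 896*609 = -580 - 545664 = -546244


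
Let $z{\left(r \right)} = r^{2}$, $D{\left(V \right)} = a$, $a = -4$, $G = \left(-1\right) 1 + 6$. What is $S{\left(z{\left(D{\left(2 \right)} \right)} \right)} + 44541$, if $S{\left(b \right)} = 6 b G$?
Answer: $45021$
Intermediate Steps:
$G = 5$ ($G = -1 + 6 = 5$)
$D{\left(V \right)} = -4$
$S{\left(b \right)} = 30 b$ ($S{\left(b \right)} = 6 b 5 = 30 b$)
$S{\left(z{\left(D{\left(2 \right)} \right)} \right)} + 44541 = 30 \left(-4\right)^{2} + 44541 = 30 \cdot 16 + 44541 = 480 + 44541 = 45021$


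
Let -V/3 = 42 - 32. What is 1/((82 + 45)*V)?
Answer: -1/3810 ≈ -0.00026247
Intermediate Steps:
V = -30 (V = -3*(42 - 32) = -3*10 = -30)
1/((82 + 45)*V) = 1/((82 + 45)*(-30)) = 1/(127*(-30)) = 1/(-3810) = -1/3810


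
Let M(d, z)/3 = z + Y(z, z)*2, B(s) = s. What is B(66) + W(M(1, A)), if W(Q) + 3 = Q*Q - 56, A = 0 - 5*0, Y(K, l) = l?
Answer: 7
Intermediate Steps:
A = 0 (A = 0 + 0 = 0)
M(d, z) = 9*z (M(d, z) = 3*(z + z*2) = 3*(z + 2*z) = 3*(3*z) = 9*z)
W(Q) = -59 + Q² (W(Q) = -3 + (Q*Q - 56) = -3 + (Q² - 56) = -3 + (-56 + Q²) = -59 + Q²)
B(66) + W(M(1, A)) = 66 + (-59 + (9*0)²) = 66 + (-59 + 0²) = 66 + (-59 + 0) = 66 - 59 = 7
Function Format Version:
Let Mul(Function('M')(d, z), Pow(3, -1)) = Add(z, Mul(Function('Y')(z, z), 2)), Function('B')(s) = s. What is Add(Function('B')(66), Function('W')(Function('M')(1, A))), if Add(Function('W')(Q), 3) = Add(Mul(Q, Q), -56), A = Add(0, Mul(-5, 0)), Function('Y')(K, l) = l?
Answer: 7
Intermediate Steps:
A = 0 (A = Add(0, 0) = 0)
Function('M')(d, z) = Mul(9, z) (Function('M')(d, z) = Mul(3, Add(z, Mul(z, 2))) = Mul(3, Add(z, Mul(2, z))) = Mul(3, Mul(3, z)) = Mul(9, z))
Function('W')(Q) = Add(-59, Pow(Q, 2)) (Function('W')(Q) = Add(-3, Add(Mul(Q, Q), -56)) = Add(-3, Add(Pow(Q, 2), -56)) = Add(-3, Add(-56, Pow(Q, 2))) = Add(-59, Pow(Q, 2)))
Add(Function('B')(66), Function('W')(Function('M')(1, A))) = Add(66, Add(-59, Pow(Mul(9, 0), 2))) = Add(66, Add(-59, Pow(0, 2))) = Add(66, Add(-59, 0)) = Add(66, -59) = 7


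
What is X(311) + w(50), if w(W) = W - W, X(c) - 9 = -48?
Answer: -39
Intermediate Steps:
X(c) = -39 (X(c) = 9 - 48 = -39)
w(W) = 0
X(311) + w(50) = -39 + 0 = -39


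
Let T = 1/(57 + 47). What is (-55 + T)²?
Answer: 32706961/10816 ≈ 3023.9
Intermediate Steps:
T = 1/104 ≈ 0.0096154
(-55 + T)² = (-55 + 1/104)² = (-5719/104)² = 32706961/10816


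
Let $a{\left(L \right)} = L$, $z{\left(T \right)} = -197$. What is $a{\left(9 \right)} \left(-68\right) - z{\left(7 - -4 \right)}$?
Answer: $-415$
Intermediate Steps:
$a{\left(9 \right)} \left(-68\right) - z{\left(7 - -4 \right)} = 9 \left(-68\right) - -197 = -612 + 197 = -415$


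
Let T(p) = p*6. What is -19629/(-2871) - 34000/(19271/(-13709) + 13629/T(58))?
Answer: -17116829258269/19154211769 ≈ -893.63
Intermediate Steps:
T(p) = 6*p
-19629/(-2871) - 34000/(19271/(-13709) + 13629/T(58)) = -19629/(-2871) - 34000/(19271/(-13709) + 13629/((6*58))) = -19629*(-1/2871) - 34000/(19271*(-1/13709) + 13629/348) = 2181/319 - 34000/(-19271/13709 + 13629*(1/348)) = 2181/319 - 34000/(-19271/13709 + 4543/116) = 2181/319 - 34000/60044551/1590244 = 2181/319 - 34000*1590244/60044551 = 2181/319 - 54068296000/60044551 = -17116829258269/19154211769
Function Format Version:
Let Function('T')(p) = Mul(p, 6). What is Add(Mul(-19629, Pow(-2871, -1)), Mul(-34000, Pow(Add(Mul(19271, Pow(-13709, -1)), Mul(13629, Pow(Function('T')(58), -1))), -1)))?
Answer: Rational(-17116829258269, 19154211769) ≈ -893.63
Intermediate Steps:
Function('T')(p) = Mul(6, p)
Add(Mul(-19629, Pow(-2871, -1)), Mul(-34000, Pow(Add(Mul(19271, Pow(-13709, -1)), Mul(13629, Pow(Function('T')(58), -1))), -1))) = Add(Mul(-19629, Pow(-2871, -1)), Mul(-34000, Pow(Add(Mul(19271, Pow(-13709, -1)), Mul(13629, Pow(Mul(6, 58), -1))), -1))) = Add(Mul(-19629, Rational(-1, 2871)), Mul(-34000, Pow(Add(Mul(19271, Rational(-1, 13709)), Mul(13629, Pow(348, -1))), -1))) = Add(Rational(2181, 319), Mul(-34000, Pow(Add(Rational(-19271, 13709), Mul(13629, Rational(1, 348))), -1))) = Add(Rational(2181, 319), Mul(-34000, Pow(Add(Rational(-19271, 13709), Rational(4543, 116)), -1))) = Add(Rational(2181, 319), Mul(-34000, Pow(Rational(60044551, 1590244), -1))) = Add(Rational(2181, 319), Mul(-34000, Rational(1590244, 60044551))) = Add(Rational(2181, 319), Rational(-54068296000, 60044551)) = Rational(-17116829258269, 19154211769)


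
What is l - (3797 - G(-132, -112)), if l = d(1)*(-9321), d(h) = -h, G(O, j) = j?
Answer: 5412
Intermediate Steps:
l = 9321 (l = -1*1*(-9321) = -1*(-9321) = 9321)
l - (3797 - G(-132, -112)) = 9321 - (3797 - 1*(-112)) = 9321 - (3797 + 112) = 9321 - 1*3909 = 9321 - 3909 = 5412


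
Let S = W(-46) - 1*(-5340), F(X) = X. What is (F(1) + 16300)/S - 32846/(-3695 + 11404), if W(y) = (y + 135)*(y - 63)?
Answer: -268905815/33618949 ≈ -7.9986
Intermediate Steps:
W(y) = (-63 + y)*(135 + y) (W(y) = (135 + y)*(-63 + y) = (-63 + y)*(135 + y))
S = -4361 (S = (-8505 + (-46)**2 + 72*(-46)) - 1*(-5340) = (-8505 + 2116 - 3312) + 5340 = -9701 + 5340 = -4361)
(F(1) + 16300)/S - 32846/(-3695 + 11404) = (1 + 16300)/(-4361) - 32846/(-3695 + 11404) = 16301*(-1/4361) - 32846/7709 = -16301/4361 - 32846*1/7709 = -16301/4361 - 32846/7709 = -268905815/33618949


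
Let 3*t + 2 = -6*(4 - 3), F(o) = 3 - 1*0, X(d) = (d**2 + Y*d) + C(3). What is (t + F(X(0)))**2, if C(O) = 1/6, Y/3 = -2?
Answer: 1/9 ≈ 0.11111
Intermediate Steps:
Y = -6 (Y = 3*(-2) = -6)
C(O) = 1/6
X(d) = 1/6 + d**2 - 6*d (X(d) = (d**2 - 6*d) + 1/6 = 1/6 + d**2 - 6*d)
F(o) = 3 (F(o) = 3 + 0 = 3)
t = -8/3 (t = -2/3 + (-6*(4 - 3))/3 = -2/3 + (-6*1)/3 = -2/3 + (1/3)*(-6) = -2/3 - 2 = -8/3 ≈ -2.6667)
(t + F(X(0)))**2 = (-8/3 + 3)**2 = (1/3)**2 = 1/9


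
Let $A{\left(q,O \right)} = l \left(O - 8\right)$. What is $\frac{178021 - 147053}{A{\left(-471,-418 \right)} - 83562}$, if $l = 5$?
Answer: $- \frac{7742}{21423} \approx -0.36139$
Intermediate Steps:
$A{\left(q,O \right)} = -40 + 5 O$ ($A{\left(q,O \right)} = 5 \left(O - 8\right) = 5 \left(-8 + O\right) = -40 + 5 O$)
$\frac{178021 - 147053}{A{\left(-471,-418 \right)} - 83562} = \frac{178021 - 147053}{\left(-40 + 5 \left(-418\right)\right) - 83562} = \frac{30968}{\left(-40 - 2090\right) - 83562} = \frac{30968}{-2130 - 83562} = \frac{30968}{-85692} = 30968 \left(- \frac{1}{85692}\right) = - \frac{7742}{21423}$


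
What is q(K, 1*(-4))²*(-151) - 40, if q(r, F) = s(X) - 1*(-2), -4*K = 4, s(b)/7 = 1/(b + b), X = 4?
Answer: -82439/64 ≈ -1288.1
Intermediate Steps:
s(b) = 7/(2*b) (s(b) = 7/(b + b) = 7/((2*b)) = 7*(1/(2*b)) = 7/(2*b))
K = -1 (K = -¼*4 = -1)
q(r, F) = 23/8 (q(r, F) = (7/2)/4 - 1*(-2) = (7/2)*(¼) + 2 = 7/8 + 2 = 23/8)
q(K, 1*(-4))²*(-151) - 40 = (23/8)²*(-151) - 40 = (529/64)*(-151) - 40 = -79879/64 - 40 = -82439/64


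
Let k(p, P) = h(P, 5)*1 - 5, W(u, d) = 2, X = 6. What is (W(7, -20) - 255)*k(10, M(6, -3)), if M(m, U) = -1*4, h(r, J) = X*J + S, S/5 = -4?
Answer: -1265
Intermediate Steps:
S = -20 (S = 5*(-4) = -20)
h(r, J) = -20 + 6*J (h(r, J) = 6*J - 20 = -20 + 6*J)
M(m, U) = -4
k(p, P) = 5 (k(p, P) = (-20 + 6*5)*1 - 5 = (-20 + 30)*1 - 5 = 10*1 - 5 = 10 - 5 = 5)
(W(7, -20) - 255)*k(10, M(6, -3)) = (2 - 255)*5 = -253*5 = -1265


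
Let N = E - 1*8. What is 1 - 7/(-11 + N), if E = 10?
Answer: 16/9 ≈ 1.7778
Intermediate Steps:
N = 2 (N = 10 - 1*8 = 10 - 8 = 2)
1 - 7/(-11 + N) = 1 - 7/(-11 + 2) = 1 - 7/(-9) = 1 - 7*(-1/9) = 1 + 7/9 = 16/9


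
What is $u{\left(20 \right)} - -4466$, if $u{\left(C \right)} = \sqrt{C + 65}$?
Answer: $4466 + \sqrt{85} \approx 4475.2$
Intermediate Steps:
$u{\left(C \right)} = \sqrt{65 + C}$
$u{\left(20 \right)} - -4466 = \sqrt{65 + 20} - -4466 = \sqrt{85} + 4466 = 4466 + \sqrt{85}$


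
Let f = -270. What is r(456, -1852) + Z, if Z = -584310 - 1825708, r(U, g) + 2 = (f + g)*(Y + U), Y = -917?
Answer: -1431778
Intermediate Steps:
r(U, g) = -2 + (-917 + U)*(-270 + g) (r(U, g) = -2 + (-270 + g)*(-917 + U) = -2 + (-917 + U)*(-270 + g))
Z = -2410018
r(456, -1852) + Z = (247588 - 917*(-1852) - 270*456 + 456*(-1852)) - 2410018 = (247588 + 1698284 - 123120 - 844512) - 2410018 = 978240 - 2410018 = -1431778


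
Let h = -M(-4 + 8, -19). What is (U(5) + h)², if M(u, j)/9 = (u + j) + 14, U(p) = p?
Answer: 196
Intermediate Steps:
M(u, j) = 126 + 9*j + 9*u (M(u, j) = 9*((u + j) + 14) = 9*((j + u) + 14) = 9*(14 + j + u) = 126 + 9*j + 9*u)
h = 9 (h = -(126 + 9*(-19) + 9*(-4 + 8)) = -(126 - 171 + 9*4) = -(126 - 171 + 36) = -1*(-9) = 9)
(U(5) + h)² = (5 + 9)² = 14² = 196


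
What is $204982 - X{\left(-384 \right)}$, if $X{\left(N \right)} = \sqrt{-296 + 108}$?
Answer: $204982 - 2 i \sqrt{47} \approx 2.0498 \cdot 10^{5} - 13.711 i$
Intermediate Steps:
$X{\left(N \right)} = 2 i \sqrt{47}$ ($X{\left(N \right)} = \sqrt{-188} = 2 i \sqrt{47}$)
$204982 - X{\left(-384 \right)} = 204982 - 2 i \sqrt{47}$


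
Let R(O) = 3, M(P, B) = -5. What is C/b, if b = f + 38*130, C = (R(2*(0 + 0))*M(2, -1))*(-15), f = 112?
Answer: 75/1684 ≈ 0.044537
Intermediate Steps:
C = 225 (C = (3*(-5))*(-15) = -15*(-15) = 225)
b = 5052 (b = 112 + 38*130 = 112 + 4940 = 5052)
C/b = 225/5052 = 225*(1/5052) = 75/1684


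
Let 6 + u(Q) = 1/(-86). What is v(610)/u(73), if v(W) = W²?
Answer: -32000600/517 ≈ -61897.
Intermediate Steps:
u(Q) = -517/86 (u(Q) = -6 + 1/(-86) = -6 - 1/86 = -517/86)
v(610)/u(73) = 610²/(-517/86) = 372100*(-86/517) = -32000600/517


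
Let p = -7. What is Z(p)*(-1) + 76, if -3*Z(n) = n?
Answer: 221/3 ≈ 73.667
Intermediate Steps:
Z(n) = -n/3
Z(p)*(-1) + 76 = -⅓*(-7)*(-1) + 76 = (7/3)*(-1) + 76 = -7/3 + 76 = 221/3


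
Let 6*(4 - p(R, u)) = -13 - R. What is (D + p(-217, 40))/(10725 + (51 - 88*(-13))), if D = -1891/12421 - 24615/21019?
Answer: -4088899907/1556018914040 ≈ -0.0026278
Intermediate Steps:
p(R, u) = 37/6 + R/6 (p(R, u) = 4 - (-13 - R)/6 = 4 + (13/6 + R/6) = 37/6 + R/6)
D = -345489844/261076999 (D = -1891*1/12421 - 24615*1/21019 = -1891/12421 - 24615/21019 = -345489844/261076999 ≈ -1.3233)
(D + p(-217, 40))/(10725 + (51 - 88*(-13))) = (-345489844/261076999 + (37/6 + (1/6)*(-217)))/(10725 + (51 - 88*(-13))) = (-345489844/261076999 + (37/6 - 217/6))/(10725 + (51 + 1144)) = (-345489844/261076999 - 30)/(10725 + 1195) = -8177799814/261076999/11920 = -8177799814/261076999*1/11920 = -4088899907/1556018914040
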